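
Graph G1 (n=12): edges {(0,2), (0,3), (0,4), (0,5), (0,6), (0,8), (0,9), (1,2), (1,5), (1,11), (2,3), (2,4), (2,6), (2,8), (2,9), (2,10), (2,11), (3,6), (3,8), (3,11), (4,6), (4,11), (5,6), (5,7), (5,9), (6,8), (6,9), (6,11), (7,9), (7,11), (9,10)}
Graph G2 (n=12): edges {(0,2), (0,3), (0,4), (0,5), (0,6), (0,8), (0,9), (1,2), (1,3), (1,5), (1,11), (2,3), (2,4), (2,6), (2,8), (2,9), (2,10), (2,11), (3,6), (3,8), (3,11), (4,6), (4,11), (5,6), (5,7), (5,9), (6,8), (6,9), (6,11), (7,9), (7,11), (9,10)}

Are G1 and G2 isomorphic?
No, not isomorphic

The graphs are NOT isomorphic.

Counting edges: G1 has 31 edge(s); G2 has 32 edge(s).
Edge count is an isomorphism invariant (a bijection on vertices induces a bijection on edges), so differing edge counts rule out isomorphism.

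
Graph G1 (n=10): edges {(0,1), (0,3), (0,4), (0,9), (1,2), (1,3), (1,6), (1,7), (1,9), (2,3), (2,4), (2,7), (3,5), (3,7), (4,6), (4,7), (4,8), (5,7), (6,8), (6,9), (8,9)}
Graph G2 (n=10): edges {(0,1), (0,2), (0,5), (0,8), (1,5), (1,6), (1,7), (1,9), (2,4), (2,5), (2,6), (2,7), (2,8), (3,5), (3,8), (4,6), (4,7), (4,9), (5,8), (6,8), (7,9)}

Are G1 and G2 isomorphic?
Yes, isomorphic

The graphs are isomorphic.
One valid mapping φ: V(G1) → V(G2): 0→6, 1→2, 2→0, 3→8, 4→1, 5→3, 6→7, 7→5, 8→9, 9→4

Verify φ preserves adjacency — for each edge of G1, its image is an edge of G2:
  (0,1) → (φ(0),φ(1)) = (2,6) ∈ E(G2) ✓
  (0,3) → (φ(0),φ(3)) = (6,8) ∈ E(G2) ✓
  (0,4) → (φ(0),φ(4)) = (1,6) ∈ E(G2) ✓
  (0,9) → (φ(0),φ(9)) = (4,6) ∈ E(G2) ✓
  (1,2) → (φ(1),φ(2)) = (0,2) ∈ E(G2) ✓
  (1,3) → (φ(1),φ(3)) = (2,8) ∈ E(G2) ✓
  (1,6) → (φ(1),φ(6)) = (2,7) ∈ E(G2) ✓
  (1,7) → (φ(1),φ(7)) = (2,5) ∈ E(G2) ✓
  (1,9) → (φ(1),φ(9)) = (2,4) ∈ E(G2) ✓
  (2,3) → (φ(2),φ(3)) = (0,8) ∈ E(G2) ✓
  (2,4) → (φ(2),φ(4)) = (0,1) ∈ E(G2) ✓
  (2,7) → (φ(2),φ(7)) = (0,5) ∈ E(G2) ✓
  (3,5) → (φ(3),φ(5)) = (3,8) ∈ E(G2) ✓
  (3,7) → (φ(3),φ(7)) = (5,8) ∈ E(G2) ✓
  (4,6) → (φ(4),φ(6)) = (1,7) ∈ E(G2) ✓
  (4,7) → (φ(4),φ(7)) = (1,5) ∈ E(G2) ✓
  (4,8) → (φ(4),φ(8)) = (1,9) ∈ E(G2) ✓
  (5,7) → (φ(5),φ(7)) = (3,5) ∈ E(G2) ✓
  (6,8) → (φ(6),φ(8)) = (7,9) ∈ E(G2) ✓
  (6,9) → (φ(6),φ(9)) = (4,7) ∈ E(G2) ✓
  (8,9) → (φ(8),φ(9)) = (4,9) ∈ E(G2) ✓
All 21 edges of G1 map to edges of G2, and |E(G1)| = |E(G2)| = 21, so φ is a bijection on edges as well as vertices. Hence G1 ≅ G2.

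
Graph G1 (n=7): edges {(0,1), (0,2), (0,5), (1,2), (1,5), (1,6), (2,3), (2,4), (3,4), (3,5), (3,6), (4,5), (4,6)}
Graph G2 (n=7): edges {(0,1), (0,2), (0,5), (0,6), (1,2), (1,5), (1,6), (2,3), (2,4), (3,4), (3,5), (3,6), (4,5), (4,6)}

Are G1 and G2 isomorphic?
No, not isomorphic

The graphs are NOT isomorphic.

Counting edges: G1 has 13 edge(s); G2 has 14 edge(s).
Edge count is an isomorphism invariant (a bijection on vertices induces a bijection on edges), so differing edge counts rule out isomorphism.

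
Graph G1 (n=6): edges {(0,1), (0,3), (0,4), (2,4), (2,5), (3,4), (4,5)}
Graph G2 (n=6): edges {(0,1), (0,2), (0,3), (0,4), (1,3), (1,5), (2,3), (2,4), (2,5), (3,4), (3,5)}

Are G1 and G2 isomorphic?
No, not isomorphic

The graphs are NOT isomorphic.

Degrees in G1: deg(0)=3, deg(1)=1, deg(2)=2, deg(3)=2, deg(4)=4, deg(5)=2.
Sorted degree sequence of G1: [4, 3, 2, 2, 2, 1].
Degrees in G2: deg(0)=4, deg(1)=3, deg(2)=4, deg(3)=5, deg(4)=3, deg(5)=3.
Sorted degree sequence of G2: [5, 4, 4, 3, 3, 3].
The (sorted) degree sequence is an isomorphism invariant, so since G1 and G2 have different degree sequences they cannot be isomorphic.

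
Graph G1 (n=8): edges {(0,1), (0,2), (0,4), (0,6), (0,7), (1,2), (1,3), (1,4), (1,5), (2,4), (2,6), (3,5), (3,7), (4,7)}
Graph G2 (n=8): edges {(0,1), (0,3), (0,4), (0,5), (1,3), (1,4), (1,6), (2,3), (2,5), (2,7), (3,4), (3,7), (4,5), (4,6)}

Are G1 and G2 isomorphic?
Yes, isomorphic

The graphs are isomorphic.
One valid mapping φ: V(G1) → V(G2): 0→4, 1→3, 2→1, 3→2, 4→0, 5→7, 6→6, 7→5

Verify φ preserves adjacency — for each edge of G1, its image is an edge of G2:
  (0,1) → (φ(0),φ(1)) = (3,4) ∈ E(G2) ✓
  (0,2) → (φ(0),φ(2)) = (1,4) ∈ E(G2) ✓
  (0,4) → (φ(0),φ(4)) = (0,4) ∈ E(G2) ✓
  (0,6) → (φ(0),φ(6)) = (4,6) ∈ E(G2) ✓
  (0,7) → (φ(0),φ(7)) = (4,5) ∈ E(G2) ✓
  (1,2) → (φ(1),φ(2)) = (1,3) ∈ E(G2) ✓
  (1,3) → (φ(1),φ(3)) = (2,3) ∈ E(G2) ✓
  (1,4) → (φ(1),φ(4)) = (0,3) ∈ E(G2) ✓
  (1,5) → (φ(1),φ(5)) = (3,7) ∈ E(G2) ✓
  (2,4) → (φ(2),φ(4)) = (0,1) ∈ E(G2) ✓
  (2,6) → (φ(2),φ(6)) = (1,6) ∈ E(G2) ✓
  (3,5) → (φ(3),φ(5)) = (2,7) ∈ E(G2) ✓
  (3,7) → (φ(3),φ(7)) = (2,5) ∈ E(G2) ✓
  (4,7) → (φ(4),φ(7)) = (0,5) ∈ E(G2) ✓
All 14 edges of G1 map to edges of G2, and |E(G1)| = |E(G2)| = 14, so φ is a bijection on edges as well as vertices. Hence G1 ≅ G2.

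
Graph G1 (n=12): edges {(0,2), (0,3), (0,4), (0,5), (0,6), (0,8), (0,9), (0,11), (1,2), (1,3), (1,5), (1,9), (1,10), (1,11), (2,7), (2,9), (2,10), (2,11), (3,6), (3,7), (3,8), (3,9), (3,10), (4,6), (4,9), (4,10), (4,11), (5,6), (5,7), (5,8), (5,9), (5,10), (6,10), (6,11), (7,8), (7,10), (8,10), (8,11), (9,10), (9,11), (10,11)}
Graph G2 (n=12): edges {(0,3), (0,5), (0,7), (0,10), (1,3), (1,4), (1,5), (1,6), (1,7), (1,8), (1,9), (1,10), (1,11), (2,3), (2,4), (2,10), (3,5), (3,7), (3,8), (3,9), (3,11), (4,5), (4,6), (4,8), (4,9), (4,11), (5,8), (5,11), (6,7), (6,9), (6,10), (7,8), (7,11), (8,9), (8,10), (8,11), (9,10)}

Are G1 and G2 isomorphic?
No, not isomorphic

The graphs are NOT isomorphic.

Degrees in G1: deg(0)=8, deg(1)=6, deg(2)=6, deg(3)=7, deg(4)=5, deg(5)=7, deg(6)=6, deg(7)=5, deg(8)=6, deg(9)=8, deg(10)=10, deg(11)=8.
Sorted degree sequence of G1: [10, 8, 8, 8, 7, 7, 6, 6, 6, 6, 5, 5].
Degrees in G2: deg(0)=4, deg(1)=9, deg(2)=3, deg(3)=8, deg(4)=7, deg(5)=6, deg(6)=5, deg(7)=6, deg(8)=8, deg(9)=6, deg(10)=6, deg(11)=6.
Sorted degree sequence of G2: [9, 8, 8, 7, 6, 6, 6, 6, 6, 5, 4, 3].
The (sorted) degree sequence is an isomorphism invariant, so since G1 and G2 have different degree sequences they cannot be isomorphic.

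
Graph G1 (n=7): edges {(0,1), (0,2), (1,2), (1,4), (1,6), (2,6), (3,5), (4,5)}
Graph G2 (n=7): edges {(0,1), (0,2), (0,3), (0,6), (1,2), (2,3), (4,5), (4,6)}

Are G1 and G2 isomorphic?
Yes, isomorphic

The graphs are isomorphic.
One valid mapping φ: V(G1) → V(G2): 0→1, 1→0, 2→2, 3→5, 4→6, 5→4, 6→3

Verify φ preserves adjacency — for each edge of G1, its image is an edge of G2:
  (0,1) → (φ(0),φ(1)) = (0,1) ∈ E(G2) ✓
  (0,2) → (φ(0),φ(2)) = (1,2) ∈ E(G2) ✓
  (1,2) → (φ(1),φ(2)) = (0,2) ∈ E(G2) ✓
  (1,4) → (φ(1),φ(4)) = (0,6) ∈ E(G2) ✓
  (1,6) → (φ(1),φ(6)) = (0,3) ∈ E(G2) ✓
  (2,6) → (φ(2),φ(6)) = (2,3) ∈ E(G2) ✓
  (3,5) → (φ(3),φ(5)) = (4,5) ∈ E(G2) ✓
  (4,5) → (φ(4),φ(5)) = (4,6) ∈ E(G2) ✓
All 8 edges of G1 map to edges of G2, and |E(G1)| = |E(G2)| = 8, so φ is a bijection on edges as well as vertices. Hence G1 ≅ G2.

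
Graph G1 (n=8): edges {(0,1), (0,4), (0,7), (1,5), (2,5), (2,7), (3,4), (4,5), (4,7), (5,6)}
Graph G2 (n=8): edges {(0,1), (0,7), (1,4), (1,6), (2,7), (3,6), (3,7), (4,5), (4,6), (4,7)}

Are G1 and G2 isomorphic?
Yes, isomorphic

The graphs are isomorphic.
One valid mapping φ: V(G1) → V(G2): 0→6, 1→3, 2→0, 3→5, 4→4, 5→7, 6→2, 7→1

Verify φ preserves adjacency — for each edge of G1, its image is an edge of G2:
  (0,1) → (φ(0),φ(1)) = (3,6) ∈ E(G2) ✓
  (0,4) → (φ(0),φ(4)) = (4,6) ∈ E(G2) ✓
  (0,7) → (φ(0),φ(7)) = (1,6) ∈ E(G2) ✓
  (1,5) → (φ(1),φ(5)) = (3,7) ∈ E(G2) ✓
  (2,5) → (φ(2),φ(5)) = (0,7) ∈ E(G2) ✓
  (2,7) → (φ(2),φ(7)) = (0,1) ∈ E(G2) ✓
  (3,4) → (φ(3),φ(4)) = (4,5) ∈ E(G2) ✓
  (4,5) → (φ(4),φ(5)) = (4,7) ∈ E(G2) ✓
  (4,7) → (φ(4),φ(7)) = (1,4) ∈ E(G2) ✓
  (5,6) → (φ(5),φ(6)) = (2,7) ∈ E(G2) ✓
All 10 edges of G1 map to edges of G2, and |E(G1)| = |E(G2)| = 10, so φ is a bijection on edges as well as vertices. Hence G1 ≅ G2.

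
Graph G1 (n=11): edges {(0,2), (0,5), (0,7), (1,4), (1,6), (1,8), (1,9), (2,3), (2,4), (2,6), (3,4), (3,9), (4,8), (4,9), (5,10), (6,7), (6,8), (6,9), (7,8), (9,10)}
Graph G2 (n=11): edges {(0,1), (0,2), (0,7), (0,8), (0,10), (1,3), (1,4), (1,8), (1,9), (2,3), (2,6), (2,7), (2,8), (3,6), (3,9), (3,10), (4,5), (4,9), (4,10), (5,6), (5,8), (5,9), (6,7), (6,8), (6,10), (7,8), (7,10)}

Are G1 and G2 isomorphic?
No, not isomorphic

The graphs are NOT isomorphic.

Counting triangles (3-cliques): G1 has 7, G2 has 16.
Triangle count is an isomorphism invariant, so differing triangle counts rule out isomorphism.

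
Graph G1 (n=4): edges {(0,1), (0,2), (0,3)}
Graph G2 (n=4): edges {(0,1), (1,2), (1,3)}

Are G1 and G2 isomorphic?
Yes, isomorphic

The graphs are isomorphic.
One valid mapping φ: V(G1) → V(G2): 0→1, 1→2, 2→3, 3→0

Verify φ preserves adjacency — for each edge of G1, its image is an edge of G2:
  (0,1) → (φ(0),φ(1)) = (1,2) ∈ E(G2) ✓
  (0,2) → (φ(0),φ(2)) = (1,3) ∈ E(G2) ✓
  (0,3) → (φ(0),φ(3)) = (0,1) ∈ E(G2) ✓
All 3 edges of G1 map to edges of G2, and |E(G1)| = |E(G2)| = 3, so φ is a bijection on edges as well as vertices. Hence G1 ≅ G2.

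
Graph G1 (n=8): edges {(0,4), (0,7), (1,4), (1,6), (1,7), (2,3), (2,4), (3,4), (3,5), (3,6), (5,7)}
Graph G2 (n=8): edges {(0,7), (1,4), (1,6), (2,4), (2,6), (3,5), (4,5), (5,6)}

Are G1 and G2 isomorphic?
No, not isomorphic

The graphs are NOT isomorphic.

Counting triangles (3-cliques): G1 has 1, G2 has 0.
Triangle count is an isomorphism invariant, so differing triangle counts rule out isomorphism.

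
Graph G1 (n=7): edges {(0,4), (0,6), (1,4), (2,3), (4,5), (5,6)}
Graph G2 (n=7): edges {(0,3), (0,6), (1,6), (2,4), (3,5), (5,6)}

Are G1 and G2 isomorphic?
Yes, isomorphic

The graphs are isomorphic.
One valid mapping φ: V(G1) → V(G2): 0→5, 1→1, 2→4, 3→2, 4→6, 5→0, 6→3

Verify φ preserves adjacency — for each edge of G1, its image is an edge of G2:
  (0,4) → (φ(0),φ(4)) = (5,6) ∈ E(G2) ✓
  (0,6) → (φ(0),φ(6)) = (3,5) ∈ E(G2) ✓
  (1,4) → (φ(1),φ(4)) = (1,6) ∈ E(G2) ✓
  (2,3) → (φ(2),φ(3)) = (2,4) ∈ E(G2) ✓
  (4,5) → (φ(4),φ(5)) = (0,6) ∈ E(G2) ✓
  (5,6) → (φ(5),φ(6)) = (0,3) ∈ E(G2) ✓
All 6 edges of G1 map to edges of G2, and |E(G1)| = |E(G2)| = 6, so φ is a bijection on edges as well as vertices. Hence G1 ≅ G2.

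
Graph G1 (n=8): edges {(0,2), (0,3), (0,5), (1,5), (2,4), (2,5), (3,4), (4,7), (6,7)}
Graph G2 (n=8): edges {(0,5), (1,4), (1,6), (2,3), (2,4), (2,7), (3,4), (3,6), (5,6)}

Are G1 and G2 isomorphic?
Yes, isomorphic

The graphs are isomorphic.
One valid mapping φ: V(G1) → V(G2): 0→4, 1→7, 2→3, 3→1, 4→6, 5→2, 6→0, 7→5

Verify φ preserves adjacency — for each edge of G1, its image is an edge of G2:
  (0,2) → (φ(0),φ(2)) = (3,4) ∈ E(G2) ✓
  (0,3) → (φ(0),φ(3)) = (1,4) ∈ E(G2) ✓
  (0,5) → (φ(0),φ(5)) = (2,4) ∈ E(G2) ✓
  (1,5) → (φ(1),φ(5)) = (2,7) ∈ E(G2) ✓
  (2,4) → (φ(2),φ(4)) = (3,6) ∈ E(G2) ✓
  (2,5) → (φ(2),φ(5)) = (2,3) ∈ E(G2) ✓
  (3,4) → (φ(3),φ(4)) = (1,6) ∈ E(G2) ✓
  (4,7) → (φ(4),φ(7)) = (5,6) ∈ E(G2) ✓
  (6,7) → (φ(6),φ(7)) = (0,5) ∈ E(G2) ✓
All 9 edges of G1 map to edges of G2, and |E(G1)| = |E(G2)| = 9, so φ is a bijection on edges as well as vertices. Hence G1 ≅ G2.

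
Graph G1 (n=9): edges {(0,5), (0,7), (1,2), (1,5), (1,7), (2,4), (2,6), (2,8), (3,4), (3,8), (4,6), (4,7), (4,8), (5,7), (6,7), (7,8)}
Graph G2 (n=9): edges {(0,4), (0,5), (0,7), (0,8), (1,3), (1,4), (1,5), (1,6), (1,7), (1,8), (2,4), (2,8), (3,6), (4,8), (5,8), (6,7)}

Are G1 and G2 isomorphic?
Yes, isomorphic

The graphs are isomorphic.
One valid mapping φ: V(G1) → V(G2): 0→3, 1→7, 2→0, 3→2, 4→8, 5→6, 6→5, 7→1, 8→4

Verify φ preserves adjacency — for each edge of G1, its image is an edge of G2:
  (0,5) → (φ(0),φ(5)) = (3,6) ∈ E(G2) ✓
  (0,7) → (φ(0),φ(7)) = (1,3) ∈ E(G2) ✓
  (1,2) → (φ(1),φ(2)) = (0,7) ∈ E(G2) ✓
  (1,5) → (φ(1),φ(5)) = (6,7) ∈ E(G2) ✓
  (1,7) → (φ(1),φ(7)) = (1,7) ∈ E(G2) ✓
  (2,4) → (φ(2),φ(4)) = (0,8) ∈ E(G2) ✓
  (2,6) → (φ(2),φ(6)) = (0,5) ∈ E(G2) ✓
  (2,8) → (φ(2),φ(8)) = (0,4) ∈ E(G2) ✓
  (3,4) → (φ(3),φ(4)) = (2,8) ∈ E(G2) ✓
  (3,8) → (φ(3),φ(8)) = (2,4) ∈ E(G2) ✓
  (4,6) → (φ(4),φ(6)) = (5,8) ∈ E(G2) ✓
  (4,7) → (φ(4),φ(7)) = (1,8) ∈ E(G2) ✓
  (4,8) → (φ(4),φ(8)) = (4,8) ∈ E(G2) ✓
  (5,7) → (φ(5),φ(7)) = (1,6) ∈ E(G2) ✓
  (6,7) → (φ(6),φ(7)) = (1,5) ∈ E(G2) ✓
  (7,8) → (φ(7),φ(8)) = (1,4) ∈ E(G2) ✓
All 16 edges of G1 map to edges of G2, and |E(G1)| = |E(G2)| = 16, so φ is a bijection on edges as well as vertices. Hence G1 ≅ G2.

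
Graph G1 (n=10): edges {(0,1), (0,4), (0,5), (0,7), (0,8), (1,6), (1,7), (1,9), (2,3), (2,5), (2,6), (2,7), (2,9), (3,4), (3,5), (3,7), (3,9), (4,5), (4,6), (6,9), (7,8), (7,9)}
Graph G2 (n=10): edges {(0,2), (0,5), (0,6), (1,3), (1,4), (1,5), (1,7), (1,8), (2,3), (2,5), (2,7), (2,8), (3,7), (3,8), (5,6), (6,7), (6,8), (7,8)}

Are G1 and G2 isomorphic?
No, not isomorphic

The graphs are NOT isomorphic.

Connected components of G1: 1 component(s) with vertex sets [[0, 1, 2, 3, 4, 5, 6, 7, 8, 9]], sizes [10].
Connected components of G2: 2 component(s) with vertex sets [[9], [0, 1, 2, 3, 4, 5, 6, 7, 8]], sizes [1, 9].
The number of connected components (and the multiset of component sizes) is an isomorphism invariant — an isomorphism maps each component of G1 bijectively onto a component of G2. Since G1 has 1 component(s) and G2 has 2, they cannot be isomorphic.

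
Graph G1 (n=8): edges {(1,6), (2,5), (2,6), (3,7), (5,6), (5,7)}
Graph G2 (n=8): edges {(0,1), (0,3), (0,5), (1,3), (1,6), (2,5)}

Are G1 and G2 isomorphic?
Yes, isomorphic

The graphs are isomorphic.
One valid mapping φ: V(G1) → V(G2): 0→4, 1→6, 2→3, 3→2, 4→7, 5→0, 6→1, 7→5

Verify φ preserves adjacency — for each edge of G1, its image is an edge of G2:
  (1,6) → (φ(1),φ(6)) = (1,6) ∈ E(G2) ✓
  (2,5) → (φ(2),φ(5)) = (0,3) ∈ E(G2) ✓
  (2,6) → (φ(2),φ(6)) = (1,3) ∈ E(G2) ✓
  (3,7) → (φ(3),φ(7)) = (2,5) ∈ E(G2) ✓
  (5,6) → (φ(5),φ(6)) = (0,1) ∈ E(G2) ✓
  (5,7) → (φ(5),φ(7)) = (0,5) ∈ E(G2) ✓
All 6 edges of G1 map to edges of G2, and |E(G1)| = |E(G2)| = 6, so φ is a bijection on edges as well as vertices. Hence G1 ≅ G2.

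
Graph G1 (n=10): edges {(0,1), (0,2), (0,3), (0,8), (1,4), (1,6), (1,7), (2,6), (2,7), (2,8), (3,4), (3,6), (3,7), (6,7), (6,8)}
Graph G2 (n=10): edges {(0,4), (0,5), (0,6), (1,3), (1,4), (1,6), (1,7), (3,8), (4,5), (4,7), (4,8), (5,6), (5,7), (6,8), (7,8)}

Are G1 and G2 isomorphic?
Yes, isomorphic

The graphs are isomorphic.
One valid mapping φ: V(G1) → V(G2): 0→6, 1→8, 2→5, 3→1, 4→3, 5→9, 6→4, 7→7, 8→0, 9→2

Verify φ preserves adjacency — for each edge of G1, its image is an edge of G2:
  (0,1) → (φ(0),φ(1)) = (6,8) ∈ E(G2) ✓
  (0,2) → (φ(0),φ(2)) = (5,6) ∈ E(G2) ✓
  (0,3) → (φ(0),φ(3)) = (1,6) ∈ E(G2) ✓
  (0,8) → (φ(0),φ(8)) = (0,6) ∈ E(G2) ✓
  (1,4) → (φ(1),φ(4)) = (3,8) ∈ E(G2) ✓
  (1,6) → (φ(1),φ(6)) = (4,8) ∈ E(G2) ✓
  (1,7) → (φ(1),φ(7)) = (7,8) ∈ E(G2) ✓
  (2,6) → (φ(2),φ(6)) = (4,5) ∈ E(G2) ✓
  (2,7) → (φ(2),φ(7)) = (5,7) ∈ E(G2) ✓
  (2,8) → (φ(2),φ(8)) = (0,5) ∈ E(G2) ✓
  (3,4) → (φ(3),φ(4)) = (1,3) ∈ E(G2) ✓
  (3,6) → (φ(3),φ(6)) = (1,4) ∈ E(G2) ✓
  (3,7) → (φ(3),φ(7)) = (1,7) ∈ E(G2) ✓
  (6,7) → (φ(6),φ(7)) = (4,7) ∈ E(G2) ✓
  (6,8) → (φ(6),φ(8)) = (0,4) ∈ E(G2) ✓
All 15 edges of G1 map to edges of G2, and |E(G1)| = |E(G2)| = 15, so φ is a bijection on edges as well as vertices. Hence G1 ≅ G2.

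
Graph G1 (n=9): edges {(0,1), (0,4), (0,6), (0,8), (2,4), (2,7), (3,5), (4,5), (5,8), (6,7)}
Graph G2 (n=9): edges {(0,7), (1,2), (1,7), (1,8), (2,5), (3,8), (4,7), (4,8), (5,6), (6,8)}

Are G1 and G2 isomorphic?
Yes, isomorphic

The graphs are isomorphic.
One valid mapping φ: V(G1) → V(G2): 0→8, 1→3, 2→2, 3→0, 4→1, 5→7, 6→6, 7→5, 8→4

Verify φ preserves adjacency — for each edge of G1, its image is an edge of G2:
  (0,1) → (φ(0),φ(1)) = (3,8) ∈ E(G2) ✓
  (0,4) → (φ(0),φ(4)) = (1,8) ∈ E(G2) ✓
  (0,6) → (φ(0),φ(6)) = (6,8) ∈ E(G2) ✓
  (0,8) → (φ(0),φ(8)) = (4,8) ∈ E(G2) ✓
  (2,4) → (φ(2),φ(4)) = (1,2) ∈ E(G2) ✓
  (2,7) → (φ(2),φ(7)) = (2,5) ∈ E(G2) ✓
  (3,5) → (φ(3),φ(5)) = (0,7) ∈ E(G2) ✓
  (4,5) → (φ(4),φ(5)) = (1,7) ∈ E(G2) ✓
  (5,8) → (φ(5),φ(8)) = (4,7) ∈ E(G2) ✓
  (6,7) → (φ(6),φ(7)) = (5,6) ∈ E(G2) ✓
All 10 edges of G1 map to edges of G2, and |E(G1)| = |E(G2)| = 10, so φ is a bijection on edges as well as vertices. Hence G1 ≅ G2.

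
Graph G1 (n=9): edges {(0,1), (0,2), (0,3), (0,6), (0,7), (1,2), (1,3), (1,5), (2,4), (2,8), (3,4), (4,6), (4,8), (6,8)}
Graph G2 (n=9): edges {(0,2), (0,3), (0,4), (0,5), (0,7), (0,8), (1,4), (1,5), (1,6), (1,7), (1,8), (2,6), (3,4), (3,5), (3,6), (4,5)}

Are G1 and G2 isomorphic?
No, not isomorphic

The graphs are NOT isomorphic.

Counting triangles (3-cliques): G1 has 4, G2 has 5.
Triangle count is an isomorphism invariant, so differing triangle counts rule out isomorphism.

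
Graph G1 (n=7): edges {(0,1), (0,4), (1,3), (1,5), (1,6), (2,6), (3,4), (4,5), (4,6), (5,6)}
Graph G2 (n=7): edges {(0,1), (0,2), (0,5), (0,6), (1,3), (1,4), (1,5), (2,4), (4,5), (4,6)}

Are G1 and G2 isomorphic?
Yes, isomorphic

The graphs are isomorphic.
One valid mapping φ: V(G1) → V(G2): 0→6, 1→0, 2→3, 3→2, 4→4, 5→5, 6→1

Verify φ preserves adjacency — for each edge of G1, its image is an edge of G2:
  (0,1) → (φ(0),φ(1)) = (0,6) ∈ E(G2) ✓
  (0,4) → (φ(0),φ(4)) = (4,6) ∈ E(G2) ✓
  (1,3) → (φ(1),φ(3)) = (0,2) ∈ E(G2) ✓
  (1,5) → (φ(1),φ(5)) = (0,5) ∈ E(G2) ✓
  (1,6) → (φ(1),φ(6)) = (0,1) ∈ E(G2) ✓
  (2,6) → (φ(2),φ(6)) = (1,3) ∈ E(G2) ✓
  (3,4) → (φ(3),φ(4)) = (2,4) ∈ E(G2) ✓
  (4,5) → (φ(4),φ(5)) = (4,5) ∈ E(G2) ✓
  (4,6) → (φ(4),φ(6)) = (1,4) ∈ E(G2) ✓
  (5,6) → (φ(5),φ(6)) = (1,5) ∈ E(G2) ✓
All 10 edges of G1 map to edges of G2, and |E(G1)| = |E(G2)| = 10, so φ is a bijection on edges as well as vertices. Hence G1 ≅ G2.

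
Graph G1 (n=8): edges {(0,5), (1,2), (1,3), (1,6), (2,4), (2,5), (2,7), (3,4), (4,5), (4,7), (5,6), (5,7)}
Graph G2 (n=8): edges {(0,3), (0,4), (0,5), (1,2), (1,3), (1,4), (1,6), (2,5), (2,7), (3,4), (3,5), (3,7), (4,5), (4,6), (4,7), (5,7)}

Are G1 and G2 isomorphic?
No, not isomorphic

The graphs are NOT isomorphic.

Degrees in G1: deg(0)=1, deg(1)=3, deg(2)=4, deg(3)=2, deg(4)=4, deg(5)=5, deg(6)=2, deg(7)=3.
Sorted degree sequence of G1: [5, 4, 4, 3, 3, 2, 2, 1].
Degrees in G2: deg(0)=3, deg(1)=4, deg(2)=3, deg(3)=5, deg(4)=6, deg(5)=5, deg(6)=2, deg(7)=4.
Sorted degree sequence of G2: [6, 5, 5, 4, 4, 3, 3, 2].
The (sorted) degree sequence is an isomorphism invariant, so since G1 and G2 have different degree sequences they cannot be isomorphic.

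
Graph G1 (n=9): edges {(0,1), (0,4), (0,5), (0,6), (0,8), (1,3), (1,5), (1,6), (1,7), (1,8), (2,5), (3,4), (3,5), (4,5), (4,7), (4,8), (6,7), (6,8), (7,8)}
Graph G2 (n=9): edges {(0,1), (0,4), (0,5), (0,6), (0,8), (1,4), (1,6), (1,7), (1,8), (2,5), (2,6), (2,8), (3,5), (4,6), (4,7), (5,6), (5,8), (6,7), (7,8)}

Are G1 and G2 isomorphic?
Yes, isomorphic

The graphs are isomorphic.
One valid mapping φ: V(G1) → V(G2): 0→0, 1→6, 2→3, 3→2, 4→8, 5→5, 6→4, 7→7, 8→1

Verify φ preserves adjacency — for each edge of G1, its image is an edge of G2:
  (0,1) → (φ(0),φ(1)) = (0,6) ∈ E(G2) ✓
  (0,4) → (φ(0),φ(4)) = (0,8) ∈ E(G2) ✓
  (0,5) → (φ(0),φ(5)) = (0,5) ∈ E(G2) ✓
  (0,6) → (φ(0),φ(6)) = (0,4) ∈ E(G2) ✓
  (0,8) → (φ(0),φ(8)) = (0,1) ∈ E(G2) ✓
  (1,3) → (φ(1),φ(3)) = (2,6) ∈ E(G2) ✓
  (1,5) → (φ(1),φ(5)) = (5,6) ∈ E(G2) ✓
  (1,6) → (φ(1),φ(6)) = (4,6) ∈ E(G2) ✓
  (1,7) → (φ(1),φ(7)) = (6,7) ∈ E(G2) ✓
  (1,8) → (φ(1),φ(8)) = (1,6) ∈ E(G2) ✓
  (2,5) → (φ(2),φ(5)) = (3,5) ∈ E(G2) ✓
  (3,4) → (φ(3),φ(4)) = (2,8) ∈ E(G2) ✓
  (3,5) → (φ(3),φ(5)) = (2,5) ∈ E(G2) ✓
  (4,5) → (φ(4),φ(5)) = (5,8) ∈ E(G2) ✓
  (4,7) → (φ(4),φ(7)) = (7,8) ∈ E(G2) ✓
  (4,8) → (φ(4),φ(8)) = (1,8) ∈ E(G2) ✓
  (6,7) → (φ(6),φ(7)) = (4,7) ∈ E(G2) ✓
  (6,8) → (φ(6),φ(8)) = (1,4) ∈ E(G2) ✓
  (7,8) → (φ(7),φ(8)) = (1,7) ∈ E(G2) ✓
All 19 edges of G1 map to edges of G2, and |E(G1)| = |E(G2)| = 19, so φ is a bijection on edges as well as vertices. Hence G1 ≅ G2.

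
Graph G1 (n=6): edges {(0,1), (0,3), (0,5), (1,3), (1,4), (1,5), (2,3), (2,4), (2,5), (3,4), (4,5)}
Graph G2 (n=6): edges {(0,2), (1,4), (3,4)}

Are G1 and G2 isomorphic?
No, not isomorphic

The graphs are NOT isomorphic.

Connected components of G1: 1 component(s) with vertex sets [[0, 1, 2, 3, 4, 5]], sizes [6].
Connected components of G2: 3 component(s) with vertex sets [[5], [0, 2], [1, 3, 4]], sizes [1, 2, 3].
The number of connected components (and the multiset of component sizes) is an isomorphism invariant — an isomorphism maps each component of G1 bijectively onto a component of G2. Since G1 has 1 component(s) and G2 has 3, they cannot be isomorphic.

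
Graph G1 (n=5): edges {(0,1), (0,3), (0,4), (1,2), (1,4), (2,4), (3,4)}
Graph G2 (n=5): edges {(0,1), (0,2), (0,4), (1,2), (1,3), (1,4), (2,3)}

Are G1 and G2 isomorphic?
Yes, isomorphic

The graphs are isomorphic.
One valid mapping φ: V(G1) → V(G2): 0→0, 1→2, 2→3, 3→4, 4→1

Verify φ preserves adjacency — for each edge of G1, its image is an edge of G2:
  (0,1) → (φ(0),φ(1)) = (0,2) ∈ E(G2) ✓
  (0,3) → (φ(0),φ(3)) = (0,4) ∈ E(G2) ✓
  (0,4) → (φ(0),φ(4)) = (0,1) ∈ E(G2) ✓
  (1,2) → (φ(1),φ(2)) = (2,3) ∈ E(G2) ✓
  (1,4) → (φ(1),φ(4)) = (1,2) ∈ E(G2) ✓
  (2,4) → (φ(2),φ(4)) = (1,3) ∈ E(G2) ✓
  (3,4) → (φ(3),φ(4)) = (1,4) ∈ E(G2) ✓
All 7 edges of G1 map to edges of G2, and |E(G1)| = |E(G2)| = 7, so φ is a bijection on edges as well as vertices. Hence G1 ≅ G2.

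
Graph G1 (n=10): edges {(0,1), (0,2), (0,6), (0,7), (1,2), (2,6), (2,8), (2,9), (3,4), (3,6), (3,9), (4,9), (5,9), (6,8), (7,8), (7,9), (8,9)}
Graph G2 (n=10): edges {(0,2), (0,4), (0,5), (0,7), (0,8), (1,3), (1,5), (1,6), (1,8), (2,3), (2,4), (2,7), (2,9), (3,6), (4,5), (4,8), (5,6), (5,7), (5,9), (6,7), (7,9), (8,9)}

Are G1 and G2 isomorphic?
No, not isomorphic

The graphs are NOT isomorphic.

Degrees in G1: deg(0)=4, deg(1)=2, deg(2)=5, deg(3)=3, deg(4)=2, deg(5)=1, deg(6)=4, deg(7)=3, deg(8)=4, deg(9)=6.
Sorted degree sequence of G1: [6, 5, 4, 4, 4, 3, 3, 2, 2, 1].
Degrees in G2: deg(0)=5, deg(1)=4, deg(2)=5, deg(3)=3, deg(4)=4, deg(5)=6, deg(6)=4, deg(7)=5, deg(8)=4, deg(9)=4.
Sorted degree sequence of G2: [6, 5, 5, 5, 4, 4, 4, 4, 4, 3].
The (sorted) degree sequence is an isomorphism invariant, so since G1 and G2 have different degree sequences they cannot be isomorphic.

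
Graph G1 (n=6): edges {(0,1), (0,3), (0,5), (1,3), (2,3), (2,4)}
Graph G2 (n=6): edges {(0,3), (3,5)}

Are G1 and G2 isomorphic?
No, not isomorphic

The graphs are NOT isomorphic.

Degrees in G1: deg(0)=3, deg(1)=2, deg(2)=2, deg(3)=3, deg(4)=1, deg(5)=1.
Sorted degree sequence of G1: [3, 3, 2, 2, 1, 1].
Degrees in G2: deg(0)=1, deg(1)=0, deg(2)=0, deg(3)=2, deg(4)=0, deg(5)=1.
Sorted degree sequence of G2: [2, 1, 1, 0, 0, 0].
The (sorted) degree sequence is an isomorphism invariant, so since G1 and G2 have different degree sequences they cannot be isomorphic.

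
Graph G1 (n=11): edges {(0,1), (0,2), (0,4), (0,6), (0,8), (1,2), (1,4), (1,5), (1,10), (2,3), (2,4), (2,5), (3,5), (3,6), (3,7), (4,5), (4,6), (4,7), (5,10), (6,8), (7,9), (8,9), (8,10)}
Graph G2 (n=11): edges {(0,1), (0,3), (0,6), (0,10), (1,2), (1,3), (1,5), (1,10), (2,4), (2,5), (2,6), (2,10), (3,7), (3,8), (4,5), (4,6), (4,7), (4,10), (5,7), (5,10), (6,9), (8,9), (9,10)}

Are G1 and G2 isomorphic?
Yes, isomorphic

The graphs are isomorphic.
One valid mapping φ: V(G1) → V(G2): 0→1, 1→5, 2→2, 3→6, 4→10, 5→4, 6→0, 7→9, 8→3, 9→8, 10→7

Verify φ preserves adjacency — for each edge of G1, its image is an edge of G2:
  (0,1) → (φ(0),φ(1)) = (1,5) ∈ E(G2) ✓
  (0,2) → (φ(0),φ(2)) = (1,2) ∈ E(G2) ✓
  (0,4) → (φ(0),φ(4)) = (1,10) ∈ E(G2) ✓
  (0,6) → (φ(0),φ(6)) = (0,1) ∈ E(G2) ✓
  (0,8) → (φ(0),φ(8)) = (1,3) ∈ E(G2) ✓
  (1,2) → (φ(1),φ(2)) = (2,5) ∈ E(G2) ✓
  (1,4) → (φ(1),φ(4)) = (5,10) ∈ E(G2) ✓
  (1,5) → (φ(1),φ(5)) = (4,5) ∈ E(G2) ✓
  (1,10) → (φ(1),φ(10)) = (5,7) ∈ E(G2) ✓
  (2,3) → (φ(2),φ(3)) = (2,6) ∈ E(G2) ✓
  (2,4) → (φ(2),φ(4)) = (2,10) ∈ E(G2) ✓
  (2,5) → (φ(2),φ(5)) = (2,4) ∈ E(G2) ✓
  (3,5) → (φ(3),φ(5)) = (4,6) ∈ E(G2) ✓
  (3,6) → (φ(3),φ(6)) = (0,6) ∈ E(G2) ✓
  (3,7) → (φ(3),φ(7)) = (6,9) ∈ E(G2) ✓
  (4,5) → (φ(4),φ(5)) = (4,10) ∈ E(G2) ✓
  (4,6) → (φ(4),φ(6)) = (0,10) ∈ E(G2) ✓
  (4,7) → (φ(4),φ(7)) = (9,10) ∈ E(G2) ✓
  (5,10) → (φ(5),φ(10)) = (4,7) ∈ E(G2) ✓
  (6,8) → (φ(6),φ(8)) = (0,3) ∈ E(G2) ✓
  (7,9) → (φ(7),φ(9)) = (8,9) ∈ E(G2) ✓
  (8,9) → (φ(8),φ(9)) = (3,8) ∈ E(G2) ✓
  (8,10) → (φ(8),φ(10)) = (3,7) ∈ E(G2) ✓
All 23 edges of G1 map to edges of G2, and |E(G1)| = |E(G2)| = 23, so φ is a bijection on edges as well as vertices. Hence G1 ≅ G2.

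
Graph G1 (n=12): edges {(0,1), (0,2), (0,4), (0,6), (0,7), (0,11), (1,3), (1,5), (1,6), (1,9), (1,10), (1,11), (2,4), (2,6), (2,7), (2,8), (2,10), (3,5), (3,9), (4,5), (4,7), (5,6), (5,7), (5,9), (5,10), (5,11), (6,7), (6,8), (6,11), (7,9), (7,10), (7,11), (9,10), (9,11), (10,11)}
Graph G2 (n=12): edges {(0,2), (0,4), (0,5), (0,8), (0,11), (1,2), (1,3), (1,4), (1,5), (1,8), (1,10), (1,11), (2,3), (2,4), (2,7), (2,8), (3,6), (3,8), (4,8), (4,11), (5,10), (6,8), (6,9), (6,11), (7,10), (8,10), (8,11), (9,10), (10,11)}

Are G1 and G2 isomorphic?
No, not isomorphic

The graphs are NOT isomorphic.

Degrees in G1: deg(0)=6, deg(1)=7, deg(2)=6, deg(3)=3, deg(4)=4, deg(5)=8, deg(6)=7, deg(7)=8, deg(8)=2, deg(9)=6, deg(10)=6, deg(11)=7.
Sorted degree sequence of G1: [8, 8, 7, 7, 7, 6, 6, 6, 6, 4, 3, 2].
Degrees in G2: deg(0)=5, deg(1)=7, deg(2)=6, deg(3)=4, deg(4)=5, deg(5)=3, deg(6)=4, deg(7)=2, deg(8)=8, deg(9)=2, deg(10)=6, deg(11)=6.
Sorted degree sequence of G2: [8, 7, 6, 6, 6, 5, 5, 4, 4, 3, 2, 2].
The (sorted) degree sequence is an isomorphism invariant, so since G1 and G2 have different degree sequences they cannot be isomorphic.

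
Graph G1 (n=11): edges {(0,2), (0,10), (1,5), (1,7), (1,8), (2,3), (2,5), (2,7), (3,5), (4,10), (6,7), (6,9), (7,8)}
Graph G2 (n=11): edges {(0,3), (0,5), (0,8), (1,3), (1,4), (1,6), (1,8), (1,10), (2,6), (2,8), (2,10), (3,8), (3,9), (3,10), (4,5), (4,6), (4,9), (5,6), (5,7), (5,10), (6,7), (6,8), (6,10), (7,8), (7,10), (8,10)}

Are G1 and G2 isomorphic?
No, not isomorphic

The graphs are NOT isomorphic.

Degrees in G1: deg(0)=2, deg(1)=3, deg(2)=4, deg(3)=2, deg(4)=1, deg(5)=3, deg(6)=2, deg(7)=4, deg(8)=2, deg(9)=1, deg(10)=2.
Sorted degree sequence of G1: [4, 4, 3, 3, 2, 2, 2, 2, 2, 1, 1].
Degrees in G2: deg(0)=3, deg(1)=5, deg(2)=3, deg(3)=5, deg(4)=4, deg(5)=5, deg(6)=7, deg(7)=4, deg(8)=7, deg(9)=2, deg(10)=7.
Sorted degree sequence of G2: [7, 7, 7, 5, 5, 5, 4, 4, 3, 3, 2].
The (sorted) degree sequence is an isomorphism invariant, so since G1 and G2 have different degree sequences they cannot be isomorphic.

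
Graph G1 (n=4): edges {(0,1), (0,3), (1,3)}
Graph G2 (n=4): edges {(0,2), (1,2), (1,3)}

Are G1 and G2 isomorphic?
No, not isomorphic

The graphs are NOT isomorphic.

Counting triangles (3-cliques): G1 has 1, G2 has 0.
Triangle count is an isomorphism invariant, so differing triangle counts rule out isomorphism.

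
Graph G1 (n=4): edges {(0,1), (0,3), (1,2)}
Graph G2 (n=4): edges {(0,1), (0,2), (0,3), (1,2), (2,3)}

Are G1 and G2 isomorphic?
No, not isomorphic

The graphs are NOT isomorphic.

Counting triangles (3-cliques): G1 has 0, G2 has 2.
Triangle count is an isomorphism invariant, so differing triangle counts rule out isomorphism.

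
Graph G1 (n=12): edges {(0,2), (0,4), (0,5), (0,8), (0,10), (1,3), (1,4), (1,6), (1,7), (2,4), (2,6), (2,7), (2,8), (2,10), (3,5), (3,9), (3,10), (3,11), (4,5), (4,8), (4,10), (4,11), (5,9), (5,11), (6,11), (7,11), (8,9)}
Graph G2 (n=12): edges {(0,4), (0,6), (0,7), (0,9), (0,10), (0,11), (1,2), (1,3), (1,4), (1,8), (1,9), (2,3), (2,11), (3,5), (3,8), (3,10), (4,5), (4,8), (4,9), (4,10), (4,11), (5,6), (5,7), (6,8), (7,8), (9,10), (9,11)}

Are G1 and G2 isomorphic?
Yes, isomorphic

The graphs are isomorphic.
One valid mapping φ: V(G1) → V(G2): 0→9, 1→5, 2→0, 3→3, 4→4, 5→1, 6→7, 7→6, 8→11, 9→2, 10→10, 11→8

Verify φ preserves adjacency — for each edge of G1, its image is an edge of G2:
  (0,2) → (φ(0),φ(2)) = (0,9) ∈ E(G2) ✓
  (0,4) → (φ(0),φ(4)) = (4,9) ∈ E(G2) ✓
  (0,5) → (φ(0),φ(5)) = (1,9) ∈ E(G2) ✓
  (0,8) → (φ(0),φ(8)) = (9,11) ∈ E(G2) ✓
  (0,10) → (φ(0),φ(10)) = (9,10) ∈ E(G2) ✓
  (1,3) → (φ(1),φ(3)) = (3,5) ∈ E(G2) ✓
  (1,4) → (φ(1),φ(4)) = (4,5) ∈ E(G2) ✓
  (1,6) → (φ(1),φ(6)) = (5,7) ∈ E(G2) ✓
  (1,7) → (φ(1),φ(7)) = (5,6) ∈ E(G2) ✓
  (2,4) → (φ(2),φ(4)) = (0,4) ∈ E(G2) ✓
  (2,6) → (φ(2),φ(6)) = (0,7) ∈ E(G2) ✓
  (2,7) → (φ(2),φ(7)) = (0,6) ∈ E(G2) ✓
  (2,8) → (φ(2),φ(8)) = (0,11) ∈ E(G2) ✓
  (2,10) → (φ(2),φ(10)) = (0,10) ∈ E(G2) ✓
  (3,5) → (φ(3),φ(5)) = (1,3) ∈ E(G2) ✓
  (3,9) → (φ(3),φ(9)) = (2,3) ∈ E(G2) ✓
  (3,10) → (φ(3),φ(10)) = (3,10) ∈ E(G2) ✓
  (3,11) → (φ(3),φ(11)) = (3,8) ∈ E(G2) ✓
  (4,5) → (φ(4),φ(5)) = (1,4) ∈ E(G2) ✓
  (4,8) → (φ(4),φ(8)) = (4,11) ∈ E(G2) ✓
  (4,10) → (φ(4),φ(10)) = (4,10) ∈ E(G2) ✓
  (4,11) → (φ(4),φ(11)) = (4,8) ∈ E(G2) ✓
  (5,9) → (φ(5),φ(9)) = (1,2) ∈ E(G2) ✓
  (5,11) → (φ(5),φ(11)) = (1,8) ∈ E(G2) ✓
  (6,11) → (φ(6),φ(11)) = (7,8) ∈ E(G2) ✓
  (7,11) → (φ(7),φ(11)) = (6,8) ∈ E(G2) ✓
  (8,9) → (φ(8),φ(9)) = (2,11) ∈ E(G2) ✓
All 27 edges of G1 map to edges of G2, and |E(G1)| = |E(G2)| = 27, so φ is a bijection on edges as well as vertices. Hence G1 ≅ G2.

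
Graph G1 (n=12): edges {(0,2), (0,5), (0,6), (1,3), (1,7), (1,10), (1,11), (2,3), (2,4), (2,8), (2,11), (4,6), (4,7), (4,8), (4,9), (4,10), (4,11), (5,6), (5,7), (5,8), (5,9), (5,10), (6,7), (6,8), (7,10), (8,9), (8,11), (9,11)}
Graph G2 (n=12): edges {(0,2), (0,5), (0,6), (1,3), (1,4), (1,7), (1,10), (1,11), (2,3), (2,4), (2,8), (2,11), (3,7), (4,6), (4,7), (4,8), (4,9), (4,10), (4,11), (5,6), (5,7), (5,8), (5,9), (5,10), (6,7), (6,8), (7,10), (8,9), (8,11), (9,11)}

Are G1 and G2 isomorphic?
No, not isomorphic

The graphs are NOT isomorphic.

Counting edges: G1 has 28 edge(s); G2 has 30 edge(s).
Edge count is an isomorphism invariant (a bijection on vertices induces a bijection on edges), so differing edge counts rule out isomorphism.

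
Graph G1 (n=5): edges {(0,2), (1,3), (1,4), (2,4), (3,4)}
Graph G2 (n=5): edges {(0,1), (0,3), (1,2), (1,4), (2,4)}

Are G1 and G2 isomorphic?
Yes, isomorphic

The graphs are isomorphic.
One valid mapping φ: V(G1) → V(G2): 0→3, 1→4, 2→0, 3→2, 4→1

Verify φ preserves adjacency — for each edge of G1, its image is an edge of G2:
  (0,2) → (φ(0),φ(2)) = (0,3) ∈ E(G2) ✓
  (1,3) → (φ(1),φ(3)) = (2,4) ∈ E(G2) ✓
  (1,4) → (φ(1),φ(4)) = (1,4) ∈ E(G2) ✓
  (2,4) → (φ(2),φ(4)) = (0,1) ∈ E(G2) ✓
  (3,4) → (φ(3),φ(4)) = (1,2) ∈ E(G2) ✓
All 5 edges of G1 map to edges of G2, and |E(G1)| = |E(G2)| = 5, so φ is a bijection on edges as well as vertices. Hence G1 ≅ G2.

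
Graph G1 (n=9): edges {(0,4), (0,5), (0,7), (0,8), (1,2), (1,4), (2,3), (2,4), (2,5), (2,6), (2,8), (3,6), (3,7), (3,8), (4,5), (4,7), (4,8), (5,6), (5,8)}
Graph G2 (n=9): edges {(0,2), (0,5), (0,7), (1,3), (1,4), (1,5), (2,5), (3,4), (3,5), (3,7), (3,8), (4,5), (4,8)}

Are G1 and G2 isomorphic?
No, not isomorphic

The graphs are NOT isomorphic.

Connected components of G1: 1 component(s) with vertex sets [[0, 1, 2, 3, 4, 5, 6, 7, 8]], sizes [9].
Connected components of G2: 2 component(s) with vertex sets [[6], [0, 1, 2, 3, 4, 5, 7, 8]], sizes [1, 8].
The number of connected components (and the multiset of component sizes) is an isomorphism invariant — an isomorphism maps each component of G1 bijectively onto a component of G2. Since G1 has 1 component(s) and G2 has 2, they cannot be isomorphic.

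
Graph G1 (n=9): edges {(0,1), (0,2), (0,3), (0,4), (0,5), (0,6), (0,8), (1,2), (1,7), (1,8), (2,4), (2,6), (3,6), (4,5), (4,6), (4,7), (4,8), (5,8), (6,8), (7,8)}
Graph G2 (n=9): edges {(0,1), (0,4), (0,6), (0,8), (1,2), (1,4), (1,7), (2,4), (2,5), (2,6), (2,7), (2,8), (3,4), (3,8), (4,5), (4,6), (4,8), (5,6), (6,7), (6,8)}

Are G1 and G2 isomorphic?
Yes, isomorphic

The graphs are isomorphic.
One valid mapping φ: V(G1) → V(G2): 0→4, 1→1, 2→0, 3→3, 4→6, 5→5, 6→8, 7→7, 8→2

Verify φ preserves adjacency — for each edge of G1, its image is an edge of G2:
  (0,1) → (φ(0),φ(1)) = (1,4) ∈ E(G2) ✓
  (0,2) → (φ(0),φ(2)) = (0,4) ∈ E(G2) ✓
  (0,3) → (φ(0),φ(3)) = (3,4) ∈ E(G2) ✓
  (0,4) → (φ(0),φ(4)) = (4,6) ∈ E(G2) ✓
  (0,5) → (φ(0),φ(5)) = (4,5) ∈ E(G2) ✓
  (0,6) → (φ(0),φ(6)) = (4,8) ∈ E(G2) ✓
  (0,8) → (φ(0),φ(8)) = (2,4) ∈ E(G2) ✓
  (1,2) → (φ(1),φ(2)) = (0,1) ∈ E(G2) ✓
  (1,7) → (φ(1),φ(7)) = (1,7) ∈ E(G2) ✓
  (1,8) → (φ(1),φ(8)) = (1,2) ∈ E(G2) ✓
  (2,4) → (φ(2),φ(4)) = (0,6) ∈ E(G2) ✓
  (2,6) → (φ(2),φ(6)) = (0,8) ∈ E(G2) ✓
  (3,6) → (φ(3),φ(6)) = (3,8) ∈ E(G2) ✓
  (4,5) → (φ(4),φ(5)) = (5,6) ∈ E(G2) ✓
  (4,6) → (φ(4),φ(6)) = (6,8) ∈ E(G2) ✓
  (4,7) → (φ(4),φ(7)) = (6,7) ∈ E(G2) ✓
  (4,8) → (φ(4),φ(8)) = (2,6) ∈ E(G2) ✓
  (5,8) → (φ(5),φ(8)) = (2,5) ∈ E(G2) ✓
  (6,8) → (φ(6),φ(8)) = (2,8) ∈ E(G2) ✓
  (7,8) → (φ(7),φ(8)) = (2,7) ∈ E(G2) ✓
All 20 edges of G1 map to edges of G2, and |E(G1)| = |E(G2)| = 20, so φ is a bijection on edges as well as vertices. Hence G1 ≅ G2.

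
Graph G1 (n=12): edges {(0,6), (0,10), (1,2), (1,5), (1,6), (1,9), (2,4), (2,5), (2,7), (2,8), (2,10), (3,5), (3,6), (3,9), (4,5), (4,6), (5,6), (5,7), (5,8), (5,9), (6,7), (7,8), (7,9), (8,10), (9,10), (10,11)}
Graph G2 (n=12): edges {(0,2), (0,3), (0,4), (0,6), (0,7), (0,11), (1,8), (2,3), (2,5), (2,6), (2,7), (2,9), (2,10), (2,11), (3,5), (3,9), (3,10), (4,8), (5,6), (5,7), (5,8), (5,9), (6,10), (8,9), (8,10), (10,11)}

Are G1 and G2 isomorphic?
Yes, isomorphic

The graphs are isomorphic.
One valid mapping φ: V(G1) → V(G2): 0→4, 1→6, 2→5, 3→11, 4→7, 5→2, 6→0, 7→3, 8→9, 9→10, 10→8, 11→1

Verify φ preserves adjacency — for each edge of G1, its image is an edge of G2:
  (0,6) → (φ(0),φ(6)) = (0,4) ∈ E(G2) ✓
  (0,10) → (φ(0),φ(10)) = (4,8) ∈ E(G2) ✓
  (1,2) → (φ(1),φ(2)) = (5,6) ∈ E(G2) ✓
  (1,5) → (φ(1),φ(5)) = (2,6) ∈ E(G2) ✓
  (1,6) → (φ(1),φ(6)) = (0,6) ∈ E(G2) ✓
  (1,9) → (φ(1),φ(9)) = (6,10) ∈ E(G2) ✓
  (2,4) → (φ(2),φ(4)) = (5,7) ∈ E(G2) ✓
  (2,5) → (φ(2),φ(5)) = (2,5) ∈ E(G2) ✓
  (2,7) → (φ(2),φ(7)) = (3,5) ∈ E(G2) ✓
  (2,8) → (φ(2),φ(8)) = (5,9) ∈ E(G2) ✓
  (2,10) → (φ(2),φ(10)) = (5,8) ∈ E(G2) ✓
  (3,5) → (φ(3),φ(5)) = (2,11) ∈ E(G2) ✓
  (3,6) → (φ(3),φ(6)) = (0,11) ∈ E(G2) ✓
  (3,9) → (φ(3),φ(9)) = (10,11) ∈ E(G2) ✓
  (4,5) → (φ(4),φ(5)) = (2,7) ∈ E(G2) ✓
  (4,6) → (φ(4),φ(6)) = (0,7) ∈ E(G2) ✓
  (5,6) → (φ(5),φ(6)) = (0,2) ∈ E(G2) ✓
  (5,7) → (φ(5),φ(7)) = (2,3) ∈ E(G2) ✓
  (5,8) → (φ(5),φ(8)) = (2,9) ∈ E(G2) ✓
  (5,9) → (φ(5),φ(9)) = (2,10) ∈ E(G2) ✓
  (6,7) → (φ(6),φ(7)) = (0,3) ∈ E(G2) ✓
  (7,8) → (φ(7),φ(8)) = (3,9) ∈ E(G2) ✓
  (7,9) → (φ(7),φ(9)) = (3,10) ∈ E(G2) ✓
  (8,10) → (φ(8),φ(10)) = (8,9) ∈ E(G2) ✓
  (9,10) → (φ(9),φ(10)) = (8,10) ∈ E(G2) ✓
  (10,11) → (φ(10),φ(11)) = (1,8) ∈ E(G2) ✓
All 26 edges of G1 map to edges of G2, and |E(G1)| = |E(G2)| = 26, so φ is a bijection on edges as well as vertices. Hence G1 ≅ G2.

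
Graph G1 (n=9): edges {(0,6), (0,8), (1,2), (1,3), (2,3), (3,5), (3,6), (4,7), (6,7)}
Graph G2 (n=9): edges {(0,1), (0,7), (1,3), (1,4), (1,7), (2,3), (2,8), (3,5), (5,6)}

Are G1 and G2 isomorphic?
Yes, isomorphic

The graphs are isomorphic.
One valid mapping φ: V(G1) → V(G2): 0→2, 1→0, 2→7, 3→1, 4→6, 5→4, 6→3, 7→5, 8→8

Verify φ preserves adjacency — for each edge of G1, its image is an edge of G2:
  (0,6) → (φ(0),φ(6)) = (2,3) ∈ E(G2) ✓
  (0,8) → (φ(0),φ(8)) = (2,8) ∈ E(G2) ✓
  (1,2) → (φ(1),φ(2)) = (0,7) ∈ E(G2) ✓
  (1,3) → (φ(1),φ(3)) = (0,1) ∈ E(G2) ✓
  (2,3) → (φ(2),φ(3)) = (1,7) ∈ E(G2) ✓
  (3,5) → (φ(3),φ(5)) = (1,4) ∈ E(G2) ✓
  (3,6) → (φ(3),φ(6)) = (1,3) ∈ E(G2) ✓
  (4,7) → (φ(4),φ(7)) = (5,6) ∈ E(G2) ✓
  (6,7) → (φ(6),φ(7)) = (3,5) ∈ E(G2) ✓
All 9 edges of G1 map to edges of G2, and |E(G1)| = |E(G2)| = 9, so φ is a bijection on edges as well as vertices. Hence G1 ≅ G2.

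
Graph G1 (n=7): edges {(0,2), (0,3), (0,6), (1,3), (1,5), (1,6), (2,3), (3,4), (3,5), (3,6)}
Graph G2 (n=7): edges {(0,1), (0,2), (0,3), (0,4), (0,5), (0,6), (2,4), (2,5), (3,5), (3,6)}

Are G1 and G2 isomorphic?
Yes, isomorphic

The graphs are isomorphic.
One valid mapping φ: V(G1) → V(G2): 0→3, 1→2, 2→6, 3→0, 4→1, 5→4, 6→5

Verify φ preserves adjacency — for each edge of G1, its image is an edge of G2:
  (0,2) → (φ(0),φ(2)) = (3,6) ∈ E(G2) ✓
  (0,3) → (φ(0),φ(3)) = (0,3) ∈ E(G2) ✓
  (0,6) → (φ(0),φ(6)) = (3,5) ∈ E(G2) ✓
  (1,3) → (φ(1),φ(3)) = (0,2) ∈ E(G2) ✓
  (1,5) → (φ(1),φ(5)) = (2,4) ∈ E(G2) ✓
  (1,6) → (φ(1),φ(6)) = (2,5) ∈ E(G2) ✓
  (2,3) → (φ(2),φ(3)) = (0,6) ∈ E(G2) ✓
  (3,4) → (φ(3),φ(4)) = (0,1) ∈ E(G2) ✓
  (3,5) → (φ(3),φ(5)) = (0,4) ∈ E(G2) ✓
  (3,6) → (φ(3),φ(6)) = (0,5) ∈ E(G2) ✓
All 10 edges of G1 map to edges of G2, and |E(G1)| = |E(G2)| = 10, so φ is a bijection on edges as well as vertices. Hence G1 ≅ G2.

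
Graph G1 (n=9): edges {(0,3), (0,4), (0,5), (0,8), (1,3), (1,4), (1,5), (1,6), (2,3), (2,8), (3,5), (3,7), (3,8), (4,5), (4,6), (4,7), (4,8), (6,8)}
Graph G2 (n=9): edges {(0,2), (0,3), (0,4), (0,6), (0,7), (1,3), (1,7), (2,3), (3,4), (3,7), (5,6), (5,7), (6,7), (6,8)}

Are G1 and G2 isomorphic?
No, not isomorphic

The graphs are NOT isomorphic.

Degrees in G1: deg(0)=4, deg(1)=4, deg(2)=2, deg(3)=6, deg(4)=6, deg(5)=4, deg(6)=3, deg(7)=2, deg(8)=5.
Sorted degree sequence of G1: [6, 6, 5, 4, 4, 4, 3, 2, 2].
Degrees in G2: deg(0)=5, deg(1)=2, deg(2)=2, deg(3)=5, deg(4)=2, deg(5)=2, deg(6)=4, deg(7)=5, deg(8)=1.
Sorted degree sequence of G2: [5, 5, 5, 4, 2, 2, 2, 2, 1].
The (sorted) degree sequence is an isomorphism invariant, so since G1 and G2 have different degree sequences they cannot be isomorphic.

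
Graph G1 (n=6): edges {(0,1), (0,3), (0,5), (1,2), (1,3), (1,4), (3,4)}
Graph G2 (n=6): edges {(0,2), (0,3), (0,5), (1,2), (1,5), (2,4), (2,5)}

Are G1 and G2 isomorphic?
Yes, isomorphic

The graphs are isomorphic.
One valid mapping φ: V(G1) → V(G2): 0→0, 1→2, 2→4, 3→5, 4→1, 5→3

Verify φ preserves adjacency — for each edge of G1, its image is an edge of G2:
  (0,1) → (φ(0),φ(1)) = (0,2) ∈ E(G2) ✓
  (0,3) → (φ(0),φ(3)) = (0,5) ∈ E(G2) ✓
  (0,5) → (φ(0),φ(5)) = (0,3) ∈ E(G2) ✓
  (1,2) → (φ(1),φ(2)) = (2,4) ∈ E(G2) ✓
  (1,3) → (φ(1),φ(3)) = (2,5) ∈ E(G2) ✓
  (1,4) → (φ(1),φ(4)) = (1,2) ∈ E(G2) ✓
  (3,4) → (φ(3),φ(4)) = (1,5) ∈ E(G2) ✓
All 7 edges of G1 map to edges of G2, and |E(G1)| = |E(G2)| = 7, so φ is a bijection on edges as well as vertices. Hence G1 ≅ G2.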